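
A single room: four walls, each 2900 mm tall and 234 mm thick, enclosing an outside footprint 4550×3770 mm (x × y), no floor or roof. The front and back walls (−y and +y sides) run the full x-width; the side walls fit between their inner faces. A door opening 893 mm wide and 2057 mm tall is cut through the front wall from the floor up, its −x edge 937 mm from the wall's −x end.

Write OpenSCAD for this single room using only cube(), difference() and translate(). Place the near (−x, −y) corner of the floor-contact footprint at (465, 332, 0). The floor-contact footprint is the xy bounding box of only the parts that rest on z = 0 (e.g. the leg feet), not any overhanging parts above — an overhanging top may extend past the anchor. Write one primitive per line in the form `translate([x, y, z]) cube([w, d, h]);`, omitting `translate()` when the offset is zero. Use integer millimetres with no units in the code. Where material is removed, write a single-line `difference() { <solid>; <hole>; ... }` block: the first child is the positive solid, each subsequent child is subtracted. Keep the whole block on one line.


difference() { translate([465, 332, 0]) cube([4550, 234, 2900]); translate([1402, 332, 0]) cube([893, 234, 2057]); }
translate([465, 3868, 0]) cube([4550, 234, 2900]);
translate([465, 566, 0]) cube([234, 3302, 2900]);
translate([4781, 566, 0]) cube([234, 3302, 2900]);


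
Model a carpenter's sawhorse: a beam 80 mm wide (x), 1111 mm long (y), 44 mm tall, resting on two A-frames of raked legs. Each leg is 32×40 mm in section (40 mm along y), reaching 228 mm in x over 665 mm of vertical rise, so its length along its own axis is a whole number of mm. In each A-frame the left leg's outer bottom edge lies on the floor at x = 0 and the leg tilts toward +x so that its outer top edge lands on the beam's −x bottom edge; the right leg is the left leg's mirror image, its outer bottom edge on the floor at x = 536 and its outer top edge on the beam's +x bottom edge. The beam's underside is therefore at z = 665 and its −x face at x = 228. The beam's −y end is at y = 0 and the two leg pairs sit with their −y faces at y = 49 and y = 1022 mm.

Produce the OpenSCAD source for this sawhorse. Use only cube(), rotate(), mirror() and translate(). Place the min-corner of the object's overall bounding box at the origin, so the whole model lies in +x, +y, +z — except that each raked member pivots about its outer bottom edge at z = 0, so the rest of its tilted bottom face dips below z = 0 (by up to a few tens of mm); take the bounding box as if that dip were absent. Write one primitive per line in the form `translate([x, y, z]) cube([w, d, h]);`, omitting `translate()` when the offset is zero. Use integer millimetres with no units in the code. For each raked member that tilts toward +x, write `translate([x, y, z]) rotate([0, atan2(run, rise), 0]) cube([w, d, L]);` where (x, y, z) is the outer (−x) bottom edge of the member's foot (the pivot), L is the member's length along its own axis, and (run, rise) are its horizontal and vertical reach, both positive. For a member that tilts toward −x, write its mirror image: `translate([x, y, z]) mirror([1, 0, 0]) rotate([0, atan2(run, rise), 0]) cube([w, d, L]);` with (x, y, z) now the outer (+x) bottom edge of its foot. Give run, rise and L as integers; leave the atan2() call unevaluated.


translate([228, 0, 665]) cube([80, 1111, 44]);
translate([0, 49, 0]) rotate([0, atan2(228, 665), 0]) cube([32, 40, 703]);
translate([536, 49, 0]) mirror([1, 0, 0]) rotate([0, atan2(228, 665), 0]) cube([32, 40, 703]);
translate([0, 1022, 0]) rotate([0, atan2(228, 665), 0]) cube([32, 40, 703]);
translate([536, 1022, 0]) mirror([1, 0, 0]) rotate([0, atan2(228, 665), 0]) cube([32, 40, 703]);


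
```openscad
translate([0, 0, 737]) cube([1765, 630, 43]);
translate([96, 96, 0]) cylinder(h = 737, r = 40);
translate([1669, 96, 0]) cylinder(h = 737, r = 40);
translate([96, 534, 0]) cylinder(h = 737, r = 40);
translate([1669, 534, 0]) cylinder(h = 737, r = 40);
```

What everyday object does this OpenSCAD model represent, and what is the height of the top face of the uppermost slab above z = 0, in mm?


A table. The table height is 780 mm.

A 1765×630×43 slab sits at z = 737 on four Ø80 mm round legs — a table. The top surface is at 737 + 43 = 780 mm.


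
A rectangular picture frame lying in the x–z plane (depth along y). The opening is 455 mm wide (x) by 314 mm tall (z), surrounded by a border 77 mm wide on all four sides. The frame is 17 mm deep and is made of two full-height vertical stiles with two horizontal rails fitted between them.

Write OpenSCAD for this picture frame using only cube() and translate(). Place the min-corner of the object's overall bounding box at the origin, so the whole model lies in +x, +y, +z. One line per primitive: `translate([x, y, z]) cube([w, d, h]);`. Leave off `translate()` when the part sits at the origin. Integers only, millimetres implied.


cube([77, 17, 468]);
translate([532, 0, 0]) cube([77, 17, 468]);
translate([77, 0, 0]) cube([455, 17, 77]);
translate([77, 0, 391]) cube([455, 17, 77]);


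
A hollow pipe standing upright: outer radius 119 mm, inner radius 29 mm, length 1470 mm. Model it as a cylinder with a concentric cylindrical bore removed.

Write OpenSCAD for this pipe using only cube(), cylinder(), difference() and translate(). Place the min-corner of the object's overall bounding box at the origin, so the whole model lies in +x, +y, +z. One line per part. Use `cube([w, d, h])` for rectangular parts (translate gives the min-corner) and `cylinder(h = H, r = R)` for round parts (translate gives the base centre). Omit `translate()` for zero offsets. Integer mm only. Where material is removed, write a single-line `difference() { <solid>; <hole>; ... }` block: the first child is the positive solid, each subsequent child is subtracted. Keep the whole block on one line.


difference() { translate([119, 119, 0]) cylinder(h = 1470, r = 119); translate([119, 119, 0]) cylinder(h = 1470, r = 29); }


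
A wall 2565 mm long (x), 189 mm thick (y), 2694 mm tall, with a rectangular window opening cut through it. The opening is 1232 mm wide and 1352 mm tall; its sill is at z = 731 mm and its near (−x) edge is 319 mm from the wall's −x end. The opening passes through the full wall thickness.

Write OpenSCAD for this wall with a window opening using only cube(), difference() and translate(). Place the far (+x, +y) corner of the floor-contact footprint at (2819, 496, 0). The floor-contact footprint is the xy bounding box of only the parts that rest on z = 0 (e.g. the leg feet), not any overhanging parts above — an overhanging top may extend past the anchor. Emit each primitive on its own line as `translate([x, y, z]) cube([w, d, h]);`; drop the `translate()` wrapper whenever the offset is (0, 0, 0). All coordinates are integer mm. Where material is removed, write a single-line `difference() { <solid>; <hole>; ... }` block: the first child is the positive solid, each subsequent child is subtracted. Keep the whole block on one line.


difference() { translate([254, 307, 0]) cube([2565, 189, 2694]); translate([573, 307, 731]) cube([1232, 189, 1352]); }


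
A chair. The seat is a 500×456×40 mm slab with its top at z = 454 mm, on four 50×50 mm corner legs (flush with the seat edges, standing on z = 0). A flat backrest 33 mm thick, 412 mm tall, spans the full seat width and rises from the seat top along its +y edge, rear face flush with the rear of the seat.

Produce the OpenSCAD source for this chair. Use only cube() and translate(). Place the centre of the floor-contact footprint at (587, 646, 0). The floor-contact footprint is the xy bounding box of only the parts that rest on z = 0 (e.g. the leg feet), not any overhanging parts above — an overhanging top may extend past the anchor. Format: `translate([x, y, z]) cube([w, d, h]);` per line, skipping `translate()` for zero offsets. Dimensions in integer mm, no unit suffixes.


translate([337, 418, 414]) cube([500, 456, 40]);
translate([337, 418, 0]) cube([50, 50, 414]);
translate([787, 418, 0]) cube([50, 50, 414]);
translate([337, 824, 0]) cube([50, 50, 414]);
translate([787, 824, 0]) cube([50, 50, 414]);
translate([337, 841, 454]) cube([500, 33, 412]);


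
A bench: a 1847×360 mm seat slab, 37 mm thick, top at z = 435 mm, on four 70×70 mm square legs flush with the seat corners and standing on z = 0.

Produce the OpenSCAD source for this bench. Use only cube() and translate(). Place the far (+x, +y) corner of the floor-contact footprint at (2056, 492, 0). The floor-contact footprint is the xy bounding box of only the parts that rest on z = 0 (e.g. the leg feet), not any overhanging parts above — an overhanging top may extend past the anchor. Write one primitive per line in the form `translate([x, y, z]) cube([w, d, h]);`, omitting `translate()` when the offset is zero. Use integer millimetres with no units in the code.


translate([209, 132, 398]) cube([1847, 360, 37]);
translate([209, 132, 0]) cube([70, 70, 398]);
translate([209, 422, 0]) cube([70, 70, 398]);
translate([1986, 132, 0]) cube([70, 70, 398]);
translate([1986, 422, 0]) cube([70, 70, 398]);


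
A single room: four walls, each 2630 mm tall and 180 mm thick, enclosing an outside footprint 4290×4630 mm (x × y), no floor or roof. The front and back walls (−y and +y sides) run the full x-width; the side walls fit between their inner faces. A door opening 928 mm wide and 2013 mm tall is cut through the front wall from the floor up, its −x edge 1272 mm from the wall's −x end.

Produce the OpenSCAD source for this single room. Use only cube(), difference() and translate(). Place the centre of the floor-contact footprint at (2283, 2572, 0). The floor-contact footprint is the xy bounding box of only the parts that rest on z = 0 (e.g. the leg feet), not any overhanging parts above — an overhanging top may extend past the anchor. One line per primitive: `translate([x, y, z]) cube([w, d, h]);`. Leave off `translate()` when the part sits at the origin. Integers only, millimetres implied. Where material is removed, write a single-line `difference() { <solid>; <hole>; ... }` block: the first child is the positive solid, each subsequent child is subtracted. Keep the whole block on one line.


difference() { translate([138, 257, 0]) cube([4290, 180, 2630]); translate([1410, 257, 0]) cube([928, 180, 2013]); }
translate([138, 4707, 0]) cube([4290, 180, 2630]);
translate([138, 437, 0]) cube([180, 4270, 2630]);
translate([4248, 437, 0]) cube([180, 4270, 2630]);


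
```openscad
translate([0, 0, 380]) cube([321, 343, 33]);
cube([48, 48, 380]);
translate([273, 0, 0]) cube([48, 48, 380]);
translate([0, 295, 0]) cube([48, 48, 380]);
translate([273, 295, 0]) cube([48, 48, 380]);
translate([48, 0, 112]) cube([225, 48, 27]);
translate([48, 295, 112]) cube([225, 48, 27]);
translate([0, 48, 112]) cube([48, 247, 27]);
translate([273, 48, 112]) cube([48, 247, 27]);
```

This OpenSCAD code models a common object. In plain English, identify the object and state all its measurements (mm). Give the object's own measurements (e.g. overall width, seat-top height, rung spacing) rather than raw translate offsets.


A four-legged stool. The seat is a 321×343×33 mm slab whose top surface is at z = 413 mm; four square legs, each 48×48 mm in cross-section, run from the floor (z = 0) to the underside of the seat, each flush with a corner of the seat. Four stretchers, 48 mm wide and 27 mm tall, connect adjacent legs with their undersides at z = 112 mm, each running between the inner faces of the legs it joins and aligned with the legs' outer faces on the other axis.


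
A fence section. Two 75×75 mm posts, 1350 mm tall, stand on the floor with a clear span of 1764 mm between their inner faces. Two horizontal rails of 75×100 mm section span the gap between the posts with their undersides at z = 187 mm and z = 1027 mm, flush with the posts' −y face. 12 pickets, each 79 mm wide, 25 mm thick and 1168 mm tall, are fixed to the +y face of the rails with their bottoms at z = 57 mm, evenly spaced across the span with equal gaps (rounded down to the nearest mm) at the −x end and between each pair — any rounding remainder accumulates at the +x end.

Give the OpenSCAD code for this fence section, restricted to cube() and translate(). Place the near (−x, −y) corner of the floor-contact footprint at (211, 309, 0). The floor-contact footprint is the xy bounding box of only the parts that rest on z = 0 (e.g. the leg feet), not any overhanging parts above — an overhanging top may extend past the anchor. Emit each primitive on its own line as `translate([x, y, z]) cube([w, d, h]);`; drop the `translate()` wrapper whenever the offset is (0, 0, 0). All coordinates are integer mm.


translate([211, 309, 0]) cube([75, 75, 1350]);
translate([2050, 309, 0]) cube([75, 75, 1350]);
translate([286, 309, 187]) cube([1764, 75, 100]);
translate([286, 309, 1027]) cube([1764, 75, 100]);
translate([348, 384, 57]) cube([79, 25, 1168]);
translate([489, 384, 57]) cube([79, 25, 1168]);
translate([630, 384, 57]) cube([79, 25, 1168]);
translate([771, 384, 57]) cube([79, 25, 1168]);
translate([912, 384, 57]) cube([79, 25, 1168]);
translate([1053, 384, 57]) cube([79, 25, 1168]);
translate([1194, 384, 57]) cube([79, 25, 1168]);
translate([1335, 384, 57]) cube([79, 25, 1168]);
translate([1476, 384, 57]) cube([79, 25, 1168]);
translate([1617, 384, 57]) cube([79, 25, 1168]);
translate([1758, 384, 57]) cube([79, 25, 1168]);
translate([1899, 384, 57]) cube([79, 25, 1168]);


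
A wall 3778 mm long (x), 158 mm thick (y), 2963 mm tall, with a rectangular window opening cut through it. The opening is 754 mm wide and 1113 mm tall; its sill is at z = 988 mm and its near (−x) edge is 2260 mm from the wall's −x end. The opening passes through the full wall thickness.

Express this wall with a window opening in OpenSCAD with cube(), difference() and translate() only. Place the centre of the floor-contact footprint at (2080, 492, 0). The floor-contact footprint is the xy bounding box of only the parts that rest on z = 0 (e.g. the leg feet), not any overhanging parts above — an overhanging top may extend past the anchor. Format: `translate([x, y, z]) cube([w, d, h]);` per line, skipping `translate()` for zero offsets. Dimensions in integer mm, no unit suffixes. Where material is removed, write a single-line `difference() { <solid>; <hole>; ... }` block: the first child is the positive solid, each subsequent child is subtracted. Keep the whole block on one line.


difference() { translate([191, 413, 0]) cube([3778, 158, 2963]); translate([2451, 413, 988]) cube([754, 158, 1113]); }


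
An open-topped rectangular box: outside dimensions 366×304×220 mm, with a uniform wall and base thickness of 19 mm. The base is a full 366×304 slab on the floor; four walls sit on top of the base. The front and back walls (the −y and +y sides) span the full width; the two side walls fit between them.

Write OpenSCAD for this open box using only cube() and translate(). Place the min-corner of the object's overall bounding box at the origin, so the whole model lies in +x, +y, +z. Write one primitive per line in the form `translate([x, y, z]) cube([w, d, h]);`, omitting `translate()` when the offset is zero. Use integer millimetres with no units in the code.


cube([366, 304, 19]);
translate([0, 0, 19]) cube([366, 19, 201]);
translate([0, 285, 19]) cube([366, 19, 201]);
translate([0, 19, 19]) cube([19, 266, 201]);
translate([347, 19, 19]) cube([19, 266, 201]);


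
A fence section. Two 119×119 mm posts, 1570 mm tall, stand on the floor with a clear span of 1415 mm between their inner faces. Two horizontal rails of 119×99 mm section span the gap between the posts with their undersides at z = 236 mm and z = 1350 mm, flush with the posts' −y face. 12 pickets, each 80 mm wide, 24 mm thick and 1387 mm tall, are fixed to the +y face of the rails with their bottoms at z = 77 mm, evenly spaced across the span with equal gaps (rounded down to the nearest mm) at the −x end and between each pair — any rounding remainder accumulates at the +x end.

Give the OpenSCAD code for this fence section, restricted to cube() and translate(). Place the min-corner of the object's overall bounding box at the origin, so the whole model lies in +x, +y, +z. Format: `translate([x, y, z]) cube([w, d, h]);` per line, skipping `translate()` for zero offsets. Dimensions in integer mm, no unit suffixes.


cube([119, 119, 1570]);
translate([1534, 0, 0]) cube([119, 119, 1570]);
translate([119, 0, 236]) cube([1415, 119, 99]);
translate([119, 0, 1350]) cube([1415, 119, 99]);
translate([154, 119, 77]) cube([80, 24, 1387]);
translate([269, 119, 77]) cube([80, 24, 1387]);
translate([384, 119, 77]) cube([80, 24, 1387]);
translate([499, 119, 77]) cube([80, 24, 1387]);
translate([614, 119, 77]) cube([80, 24, 1387]);
translate([729, 119, 77]) cube([80, 24, 1387]);
translate([844, 119, 77]) cube([80, 24, 1387]);
translate([959, 119, 77]) cube([80, 24, 1387]);
translate([1074, 119, 77]) cube([80, 24, 1387]);
translate([1189, 119, 77]) cube([80, 24, 1387]);
translate([1304, 119, 77]) cube([80, 24, 1387]);
translate([1419, 119, 77]) cube([80, 24, 1387]);


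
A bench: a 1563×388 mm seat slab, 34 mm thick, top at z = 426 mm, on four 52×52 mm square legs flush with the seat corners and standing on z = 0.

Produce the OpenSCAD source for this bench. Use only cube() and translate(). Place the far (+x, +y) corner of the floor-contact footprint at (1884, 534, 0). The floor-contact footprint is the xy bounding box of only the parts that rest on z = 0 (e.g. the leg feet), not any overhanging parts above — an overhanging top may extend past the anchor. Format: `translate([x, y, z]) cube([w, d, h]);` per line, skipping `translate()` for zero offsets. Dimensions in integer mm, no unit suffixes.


// leg_h = 426 − 34 = 392
translate([321, 146, 392]) cube([1563, 388, 34]);
translate([321, 146, 0]) cube([52, 52, 392]);
translate([321, 482, 0]) cube([52, 52, 392]);
translate([1832, 146, 0]) cube([52, 52, 392]);
translate([1832, 482, 0]) cube([52, 52, 392]);


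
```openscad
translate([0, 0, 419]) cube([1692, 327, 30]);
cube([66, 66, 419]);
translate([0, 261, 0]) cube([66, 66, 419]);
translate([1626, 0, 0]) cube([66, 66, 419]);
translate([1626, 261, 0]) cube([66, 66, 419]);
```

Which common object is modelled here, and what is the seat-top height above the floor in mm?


A bench. The seat-top height is 449 mm.

A long slab on four corner posts — a bench. The slab sits at z = 419 with thickness 30, so the top is 419 + 30 = 449 mm.


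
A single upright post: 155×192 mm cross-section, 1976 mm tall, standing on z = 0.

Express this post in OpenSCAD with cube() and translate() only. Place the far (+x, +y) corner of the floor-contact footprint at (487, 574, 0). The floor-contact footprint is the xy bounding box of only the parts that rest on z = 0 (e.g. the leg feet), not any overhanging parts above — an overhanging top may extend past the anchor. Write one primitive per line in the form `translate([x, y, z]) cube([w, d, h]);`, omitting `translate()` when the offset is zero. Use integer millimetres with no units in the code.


translate([332, 382, 0]) cube([155, 192, 1976]);


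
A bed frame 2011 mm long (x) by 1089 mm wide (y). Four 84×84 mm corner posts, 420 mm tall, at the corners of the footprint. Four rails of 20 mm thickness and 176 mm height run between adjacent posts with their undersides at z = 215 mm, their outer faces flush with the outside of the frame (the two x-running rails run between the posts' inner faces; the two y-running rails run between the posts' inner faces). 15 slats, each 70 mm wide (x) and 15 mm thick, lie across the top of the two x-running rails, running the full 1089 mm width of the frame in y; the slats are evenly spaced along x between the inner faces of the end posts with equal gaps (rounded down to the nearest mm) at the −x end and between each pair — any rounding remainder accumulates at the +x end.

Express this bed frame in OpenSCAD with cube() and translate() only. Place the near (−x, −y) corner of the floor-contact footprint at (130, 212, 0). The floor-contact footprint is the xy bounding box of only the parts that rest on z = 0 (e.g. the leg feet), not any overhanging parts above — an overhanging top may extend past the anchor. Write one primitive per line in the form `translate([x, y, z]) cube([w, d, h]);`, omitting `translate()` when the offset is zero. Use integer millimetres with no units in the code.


translate([130, 212, 0]) cube([84, 84, 420]);
translate([130, 1217, 0]) cube([84, 84, 420]);
translate([2057, 212, 0]) cube([84, 84, 420]);
translate([2057, 1217, 0]) cube([84, 84, 420]);
translate([214, 212, 215]) cube([1843, 20, 176]);
translate([214, 1281, 215]) cube([1843, 20, 176]);
translate([130, 296, 215]) cube([20, 921, 176]);
translate([2121, 296, 215]) cube([20, 921, 176]);
translate([263, 212, 391]) cube([70, 1089, 15]);
translate([382, 212, 391]) cube([70, 1089, 15]);
translate([501, 212, 391]) cube([70, 1089, 15]);
translate([620, 212, 391]) cube([70, 1089, 15]);
translate([739, 212, 391]) cube([70, 1089, 15]);
translate([858, 212, 391]) cube([70, 1089, 15]);
translate([977, 212, 391]) cube([70, 1089, 15]);
translate([1096, 212, 391]) cube([70, 1089, 15]);
translate([1215, 212, 391]) cube([70, 1089, 15]);
translate([1334, 212, 391]) cube([70, 1089, 15]);
translate([1453, 212, 391]) cube([70, 1089, 15]);
translate([1572, 212, 391]) cube([70, 1089, 15]);
translate([1691, 212, 391]) cube([70, 1089, 15]);
translate([1810, 212, 391]) cube([70, 1089, 15]);
translate([1929, 212, 391]) cube([70, 1089, 15]);


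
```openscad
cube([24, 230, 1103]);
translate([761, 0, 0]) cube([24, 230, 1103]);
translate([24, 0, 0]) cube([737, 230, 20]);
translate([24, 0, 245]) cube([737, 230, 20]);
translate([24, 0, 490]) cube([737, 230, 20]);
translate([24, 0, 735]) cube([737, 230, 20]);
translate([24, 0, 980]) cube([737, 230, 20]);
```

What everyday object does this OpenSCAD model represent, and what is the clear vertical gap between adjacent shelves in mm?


A bookshelf. The clear shelf gap is 225 mm.

Two tall side panels with 5 horizontal boards between them — a bookshelf. The first two shelf undersides are at z = 0 and z = 245; with shelf thickness 20, the clear gap is 245 − 0 − 20 = 225 mm.


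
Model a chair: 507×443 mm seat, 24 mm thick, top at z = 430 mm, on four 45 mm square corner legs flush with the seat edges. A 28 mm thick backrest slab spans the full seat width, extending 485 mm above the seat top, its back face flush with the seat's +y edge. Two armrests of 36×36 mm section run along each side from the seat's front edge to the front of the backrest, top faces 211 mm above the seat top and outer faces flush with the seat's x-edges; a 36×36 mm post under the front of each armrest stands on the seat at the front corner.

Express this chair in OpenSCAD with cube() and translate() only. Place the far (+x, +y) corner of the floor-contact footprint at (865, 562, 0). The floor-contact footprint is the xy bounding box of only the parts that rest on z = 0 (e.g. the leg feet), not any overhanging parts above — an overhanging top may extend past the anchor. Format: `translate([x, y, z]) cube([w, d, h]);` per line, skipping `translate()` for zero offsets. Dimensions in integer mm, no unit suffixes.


// leg_h = 430 - 24 = 406
// arm post h = 211 - 36 = 175
translate([358, 119, 406]) cube([507, 443, 24]);
translate([358, 119, 0]) cube([45, 45, 406]);
translate([820, 119, 0]) cube([45, 45, 406]);
translate([358, 517, 0]) cube([45, 45, 406]);
translate([820, 517, 0]) cube([45, 45, 406]);
translate([358, 534, 430]) cube([507, 28, 485]);
translate([358, 119, 605]) cube([36, 415, 36]);
translate([829, 119, 605]) cube([36, 415, 36]);
translate([358, 119, 430]) cube([36, 36, 175]);
translate([829, 119, 430]) cube([36, 36, 175]);


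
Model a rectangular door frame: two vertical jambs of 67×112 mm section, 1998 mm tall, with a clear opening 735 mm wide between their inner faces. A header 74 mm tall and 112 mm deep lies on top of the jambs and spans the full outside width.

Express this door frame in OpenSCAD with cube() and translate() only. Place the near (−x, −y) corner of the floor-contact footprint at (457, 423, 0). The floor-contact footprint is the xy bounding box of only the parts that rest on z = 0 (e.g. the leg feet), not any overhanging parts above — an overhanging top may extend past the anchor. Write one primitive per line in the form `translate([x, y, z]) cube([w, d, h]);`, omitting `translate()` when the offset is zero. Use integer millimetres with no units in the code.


translate([457, 423, 0]) cube([67, 112, 1998]);
translate([1259, 423, 0]) cube([67, 112, 1998]);
translate([457, 423, 1998]) cube([869, 112, 74]);


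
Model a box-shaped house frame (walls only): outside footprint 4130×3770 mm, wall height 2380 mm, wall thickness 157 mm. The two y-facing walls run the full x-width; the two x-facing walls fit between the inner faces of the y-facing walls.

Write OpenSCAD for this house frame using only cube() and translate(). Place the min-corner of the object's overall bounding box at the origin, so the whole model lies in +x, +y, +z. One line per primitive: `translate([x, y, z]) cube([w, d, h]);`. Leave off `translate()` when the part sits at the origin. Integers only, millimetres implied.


cube([4130, 157, 2380]);
translate([0, 3613, 0]) cube([4130, 157, 2380]);
translate([0, 157, 0]) cube([157, 3456, 2380]);
translate([3973, 157, 0]) cube([157, 3456, 2380]);


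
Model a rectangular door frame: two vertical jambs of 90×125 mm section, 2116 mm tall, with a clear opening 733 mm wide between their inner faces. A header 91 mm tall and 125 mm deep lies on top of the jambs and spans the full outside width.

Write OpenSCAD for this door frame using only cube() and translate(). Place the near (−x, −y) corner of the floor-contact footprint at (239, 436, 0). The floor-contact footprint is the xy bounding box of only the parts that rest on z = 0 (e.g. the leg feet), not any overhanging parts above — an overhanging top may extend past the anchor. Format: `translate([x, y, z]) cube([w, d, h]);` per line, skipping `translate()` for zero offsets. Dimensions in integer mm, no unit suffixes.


translate([239, 436, 0]) cube([90, 125, 2116]);
translate([1062, 436, 0]) cube([90, 125, 2116]);
translate([239, 436, 2116]) cube([913, 125, 91]);


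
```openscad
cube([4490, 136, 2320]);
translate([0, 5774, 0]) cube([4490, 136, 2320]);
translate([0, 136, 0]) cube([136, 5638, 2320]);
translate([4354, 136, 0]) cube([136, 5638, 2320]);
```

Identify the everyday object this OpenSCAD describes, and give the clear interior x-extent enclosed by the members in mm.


A house (or room) frame. The interior width is 4218 mm.

Four 2320 mm walls enclosing a rectangle with no floor or roof — a room or house frame. Outside width is 4490 mm and wall thickness is 136 mm, so the interior width is 4490 − 2 × 136 = 4218 mm.


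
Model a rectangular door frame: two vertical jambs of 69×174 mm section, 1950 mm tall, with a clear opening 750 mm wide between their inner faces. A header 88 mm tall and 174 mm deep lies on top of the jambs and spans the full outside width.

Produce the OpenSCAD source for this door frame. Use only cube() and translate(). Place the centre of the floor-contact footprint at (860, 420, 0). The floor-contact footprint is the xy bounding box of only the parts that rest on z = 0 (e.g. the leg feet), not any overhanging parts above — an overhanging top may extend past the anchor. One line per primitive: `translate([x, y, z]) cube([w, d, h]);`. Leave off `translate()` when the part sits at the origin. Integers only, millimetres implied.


translate([416, 333, 0]) cube([69, 174, 1950]);
translate([1235, 333, 0]) cube([69, 174, 1950]);
translate([416, 333, 1950]) cube([888, 174, 88]);


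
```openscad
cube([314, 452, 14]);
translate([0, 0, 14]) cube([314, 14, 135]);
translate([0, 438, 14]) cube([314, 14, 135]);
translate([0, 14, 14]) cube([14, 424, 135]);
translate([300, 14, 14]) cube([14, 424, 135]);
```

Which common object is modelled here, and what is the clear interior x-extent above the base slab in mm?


An open box. The internal width is 286 mm.

A 314×452 base slab with four walls standing on it — an open box. The base is 314 mm wide and the walls are 14 mm thick, so the internal width is 314 − 2 × 14 = 286 mm.


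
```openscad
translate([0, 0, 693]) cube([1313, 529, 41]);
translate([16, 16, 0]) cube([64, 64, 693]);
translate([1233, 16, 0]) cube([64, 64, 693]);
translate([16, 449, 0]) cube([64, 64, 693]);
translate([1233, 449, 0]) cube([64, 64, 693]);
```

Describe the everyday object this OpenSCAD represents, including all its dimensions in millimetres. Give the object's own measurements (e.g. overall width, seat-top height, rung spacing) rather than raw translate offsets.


A rectangular dining table. The top is 1313×529×41 mm with its upper surface at z = 734 mm. It stands on four 64×64 mm square legs, each inset 16 mm from the nearest pair of top edges, running from the floor to the underside of the top.


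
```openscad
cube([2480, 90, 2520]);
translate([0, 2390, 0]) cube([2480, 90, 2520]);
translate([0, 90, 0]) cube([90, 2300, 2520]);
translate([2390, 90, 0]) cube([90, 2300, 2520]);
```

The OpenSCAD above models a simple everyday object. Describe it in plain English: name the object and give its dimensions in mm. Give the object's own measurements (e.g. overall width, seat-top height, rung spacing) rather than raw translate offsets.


The wall frame of a small rectangular building: four walls, each 2520 mm tall and 90 mm thick, enclosing a footprint 2480 mm (x) by 2480 mm (y) outside-to-outside, with no floor or roof. The front and back walls (the −y and +y sides) span the full width; the two side walls fit between them.


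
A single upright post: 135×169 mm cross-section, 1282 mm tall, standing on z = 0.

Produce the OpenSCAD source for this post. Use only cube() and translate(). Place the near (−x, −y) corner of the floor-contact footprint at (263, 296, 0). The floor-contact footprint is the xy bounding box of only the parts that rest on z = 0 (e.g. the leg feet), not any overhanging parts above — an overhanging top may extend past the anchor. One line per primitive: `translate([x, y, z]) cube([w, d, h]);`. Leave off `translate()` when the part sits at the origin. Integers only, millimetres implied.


translate([263, 296, 0]) cube([135, 169, 1282]);


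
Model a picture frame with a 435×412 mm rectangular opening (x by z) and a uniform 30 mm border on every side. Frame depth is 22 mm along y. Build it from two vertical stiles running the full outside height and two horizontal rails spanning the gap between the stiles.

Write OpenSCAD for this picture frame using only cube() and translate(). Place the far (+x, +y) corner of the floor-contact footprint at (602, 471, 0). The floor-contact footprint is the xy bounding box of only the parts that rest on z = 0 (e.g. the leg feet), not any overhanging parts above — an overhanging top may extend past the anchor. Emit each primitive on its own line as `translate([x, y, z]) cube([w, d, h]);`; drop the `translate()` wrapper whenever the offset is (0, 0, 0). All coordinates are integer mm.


translate([107, 449, 0]) cube([30, 22, 472]);
translate([572, 449, 0]) cube([30, 22, 472]);
translate([137, 449, 0]) cube([435, 22, 30]);
translate([137, 449, 442]) cube([435, 22, 30]);


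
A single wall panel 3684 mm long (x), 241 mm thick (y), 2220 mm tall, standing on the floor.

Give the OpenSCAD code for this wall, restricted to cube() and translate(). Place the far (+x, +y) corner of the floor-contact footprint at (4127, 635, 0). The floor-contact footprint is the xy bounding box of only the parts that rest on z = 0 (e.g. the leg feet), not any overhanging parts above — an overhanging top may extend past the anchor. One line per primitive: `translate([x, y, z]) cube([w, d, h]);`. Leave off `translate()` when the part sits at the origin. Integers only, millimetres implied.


translate([443, 394, 0]) cube([3684, 241, 2220]);


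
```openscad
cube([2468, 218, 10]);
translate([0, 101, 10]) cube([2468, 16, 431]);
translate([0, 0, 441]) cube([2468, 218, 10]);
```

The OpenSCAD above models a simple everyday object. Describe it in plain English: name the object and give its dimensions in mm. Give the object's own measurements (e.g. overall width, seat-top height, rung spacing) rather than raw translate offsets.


An I-beam lying along x, 2468 mm long. Overall section height 451 mm. Two flanges 218 mm wide (y) and 10 mm thick, one on the floor and one at the top; a web 16 mm thick runs between them, centred on the flange width.


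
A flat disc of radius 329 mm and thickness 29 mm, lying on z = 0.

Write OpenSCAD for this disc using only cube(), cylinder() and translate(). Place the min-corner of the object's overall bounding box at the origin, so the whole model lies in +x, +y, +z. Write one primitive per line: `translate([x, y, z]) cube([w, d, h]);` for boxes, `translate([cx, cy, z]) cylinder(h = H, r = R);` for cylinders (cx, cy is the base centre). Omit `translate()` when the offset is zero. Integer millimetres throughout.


translate([329, 329, 0]) cylinder(h = 29, r = 329);


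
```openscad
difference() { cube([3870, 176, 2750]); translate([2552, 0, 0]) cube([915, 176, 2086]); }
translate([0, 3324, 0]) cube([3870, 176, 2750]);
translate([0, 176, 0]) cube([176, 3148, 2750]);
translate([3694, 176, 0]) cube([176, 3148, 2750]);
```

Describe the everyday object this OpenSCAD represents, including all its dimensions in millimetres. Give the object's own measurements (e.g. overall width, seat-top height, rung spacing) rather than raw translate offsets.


A single room: four walls, each 2750 mm tall and 176 mm thick, enclosing an outside footprint 3870×3500 mm (x × y), no floor or roof. The front and back walls (−y and +y sides) run the full x-width; the side walls fit between their inner faces. A door opening 915 mm wide and 2086 mm tall is cut through the front wall from the floor up, its −x edge 2552 mm from the wall's −x end.


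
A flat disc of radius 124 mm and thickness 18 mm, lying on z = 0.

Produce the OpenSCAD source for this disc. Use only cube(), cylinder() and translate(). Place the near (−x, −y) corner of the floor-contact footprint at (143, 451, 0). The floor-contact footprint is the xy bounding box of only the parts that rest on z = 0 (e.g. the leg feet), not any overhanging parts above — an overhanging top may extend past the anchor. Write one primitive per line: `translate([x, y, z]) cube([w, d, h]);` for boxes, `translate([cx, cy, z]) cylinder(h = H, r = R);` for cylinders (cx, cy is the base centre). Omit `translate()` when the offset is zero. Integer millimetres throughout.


translate([267, 575, 0]) cylinder(h = 18, r = 124);


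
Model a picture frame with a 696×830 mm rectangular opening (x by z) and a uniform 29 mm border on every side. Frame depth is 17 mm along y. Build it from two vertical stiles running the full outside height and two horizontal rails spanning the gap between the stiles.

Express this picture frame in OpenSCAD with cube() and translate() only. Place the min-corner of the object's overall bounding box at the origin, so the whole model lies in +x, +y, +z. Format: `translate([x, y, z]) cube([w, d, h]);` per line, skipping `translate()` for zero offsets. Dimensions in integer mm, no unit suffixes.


cube([29, 17, 888]);
translate([725, 0, 0]) cube([29, 17, 888]);
translate([29, 0, 0]) cube([696, 17, 29]);
translate([29, 0, 859]) cube([696, 17, 29]);


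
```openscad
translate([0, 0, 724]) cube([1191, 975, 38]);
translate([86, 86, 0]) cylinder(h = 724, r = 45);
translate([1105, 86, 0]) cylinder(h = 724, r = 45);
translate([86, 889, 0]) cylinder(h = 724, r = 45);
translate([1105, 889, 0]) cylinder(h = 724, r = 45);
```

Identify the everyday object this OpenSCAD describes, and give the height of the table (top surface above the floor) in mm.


A table. The table height is 762 mm.

A 1191×975×38 slab sits at z = 724 on four Ø90 mm round legs — a table. The top surface is at 724 + 38 = 762 mm.


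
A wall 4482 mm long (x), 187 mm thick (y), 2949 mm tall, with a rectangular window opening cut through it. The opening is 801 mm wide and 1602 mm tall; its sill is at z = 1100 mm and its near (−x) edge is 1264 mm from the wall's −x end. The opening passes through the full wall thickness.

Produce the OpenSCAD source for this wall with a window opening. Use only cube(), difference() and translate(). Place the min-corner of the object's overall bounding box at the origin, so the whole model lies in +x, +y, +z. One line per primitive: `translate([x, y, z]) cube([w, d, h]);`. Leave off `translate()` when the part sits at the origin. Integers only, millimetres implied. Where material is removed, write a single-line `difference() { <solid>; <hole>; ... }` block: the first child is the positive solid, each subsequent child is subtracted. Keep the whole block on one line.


difference() { cube([4482, 187, 2949]); translate([1264, 0, 1100]) cube([801, 187, 1602]); }


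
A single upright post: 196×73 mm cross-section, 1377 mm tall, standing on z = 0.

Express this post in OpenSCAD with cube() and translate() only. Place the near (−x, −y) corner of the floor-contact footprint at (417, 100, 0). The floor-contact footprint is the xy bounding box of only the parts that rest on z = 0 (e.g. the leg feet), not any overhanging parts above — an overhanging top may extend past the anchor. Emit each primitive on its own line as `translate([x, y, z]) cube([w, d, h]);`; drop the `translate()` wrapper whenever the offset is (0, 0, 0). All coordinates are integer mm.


translate([417, 100, 0]) cube([196, 73, 1377]);


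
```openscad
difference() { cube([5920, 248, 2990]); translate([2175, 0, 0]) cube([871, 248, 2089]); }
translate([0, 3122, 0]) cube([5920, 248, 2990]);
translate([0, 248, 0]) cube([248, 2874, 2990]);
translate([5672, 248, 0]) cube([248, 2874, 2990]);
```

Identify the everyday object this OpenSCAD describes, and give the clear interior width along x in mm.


A single room. The interior width is 5424 mm.

Four walls enclosing a rectangle with a door in the front wall — a room. Outside width 5920 minus two 248 mm walls gives 5424 mm.


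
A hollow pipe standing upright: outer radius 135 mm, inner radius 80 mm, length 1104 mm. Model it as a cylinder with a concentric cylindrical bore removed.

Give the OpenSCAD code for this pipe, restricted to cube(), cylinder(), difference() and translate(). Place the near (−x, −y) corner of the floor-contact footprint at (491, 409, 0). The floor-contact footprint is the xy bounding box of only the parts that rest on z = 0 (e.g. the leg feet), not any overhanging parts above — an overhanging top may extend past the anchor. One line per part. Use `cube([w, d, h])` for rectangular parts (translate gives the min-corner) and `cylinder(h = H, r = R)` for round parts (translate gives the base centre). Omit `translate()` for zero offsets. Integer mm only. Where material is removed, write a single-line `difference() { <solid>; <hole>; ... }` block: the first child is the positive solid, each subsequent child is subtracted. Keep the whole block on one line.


difference() { translate([626, 544, 0]) cylinder(h = 1104, r = 135); translate([626, 544, 0]) cylinder(h = 1104, r = 80); }


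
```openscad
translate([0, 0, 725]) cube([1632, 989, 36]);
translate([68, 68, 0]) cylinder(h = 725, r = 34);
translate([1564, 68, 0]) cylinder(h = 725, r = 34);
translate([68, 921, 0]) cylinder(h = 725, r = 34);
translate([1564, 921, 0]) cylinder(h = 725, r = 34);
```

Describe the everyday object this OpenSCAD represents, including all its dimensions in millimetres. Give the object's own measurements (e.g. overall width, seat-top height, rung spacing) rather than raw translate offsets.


A table: top 1632 mm (x) × 989 mm (y), 36 mm thick, upper face at z = 761 mm, on four round legs of 68 mm diameter, each leg's bounding box inset 34 mm from the nearest pair of top edges from z = 0 to the bottom of the top.
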